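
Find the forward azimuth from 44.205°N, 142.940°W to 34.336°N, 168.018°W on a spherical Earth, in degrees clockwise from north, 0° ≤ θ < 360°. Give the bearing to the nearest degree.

251°

Δλ = -168.018 − -142.940 = -25.078°.
θ = atan2( sin Δλ · cos φ₂ , cos φ₁ · sin φ₂ − sin φ₁ · cos φ₂ · cos Δλ )
  = atan2(-0.34999, -0.11712) = -108.502° → normalised to [0°, 360°): 251.498°.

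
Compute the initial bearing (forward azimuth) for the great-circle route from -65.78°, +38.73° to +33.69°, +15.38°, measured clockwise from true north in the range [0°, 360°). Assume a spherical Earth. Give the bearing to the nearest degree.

340°

Δλ = 15.38 − 38.73 = -23.35°.
θ = atan2( sin Δλ · cos φ₂ , cos φ₁ · sin φ₂ − sin φ₁ · cos φ₂ · cos Δλ )
  = atan2(-0.32978, 0.92423) = -19.637° → normalised to [0°, 360°): 340.363°.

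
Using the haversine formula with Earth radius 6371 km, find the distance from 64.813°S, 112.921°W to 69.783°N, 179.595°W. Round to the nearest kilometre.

Δλ = -179.595 − -112.921 = -66.674°.
Δφ = 69.783 − -64.813 = 134.596°.
a = sin²(Δφ/2) + cos φ₁ · cos φ₂ · sin²(Δλ/2) = 0.895469.
c = 2·atan2(√a, √(1−a)) = 2.48314 rad → d = 6371·c ≈ 15820.07 km.

15820 km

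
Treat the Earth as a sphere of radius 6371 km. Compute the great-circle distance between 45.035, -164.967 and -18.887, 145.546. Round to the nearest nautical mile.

4692 nmi

Δλ = 145.546 − -164.967 = 310.513°; wrapped into (−180°, 180°]: -49.487°.
Δφ = -18.887 − 45.035 = -63.922°.
a = sin²(Δφ/2) + cos φ₁ · cos φ₂ · sin²(Δλ/2) = 0.397339.
c = 2·atan2(√a, √(1−a)) = 1.36400 rad → d = 6371·c ≈ 8690.07 km ≈ 4692.26 nmi.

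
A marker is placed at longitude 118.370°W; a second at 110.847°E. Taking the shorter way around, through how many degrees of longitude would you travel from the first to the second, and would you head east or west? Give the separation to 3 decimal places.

Raw difference: 110.847 − -118.370 = 229.217°.
Normalise into (−180°, 180°]: 229.217° − 360° = -130.783°.
Negative ⇒ the second point lies to the west; separation 130.783°.

130.783° west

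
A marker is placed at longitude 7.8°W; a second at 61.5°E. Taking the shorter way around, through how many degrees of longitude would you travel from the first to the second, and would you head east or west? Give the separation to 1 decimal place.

69.3° east

Raw difference: 61.5 − -7.8 = 69.3°.
Normalise into (−180°, 180°]: 69.3° stays 69.3°.
Positive ⇒ the second point lies to the east; separation 69.3°.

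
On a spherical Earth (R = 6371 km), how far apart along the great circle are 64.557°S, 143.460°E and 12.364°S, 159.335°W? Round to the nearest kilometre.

7241 km

Δλ = -159.335 − 143.460 = -302.795°; wrapped into (−180°, 180°]: 57.205°.
Δφ = -12.364 − -64.557 = 52.193°.
a = sin²(Δφ/2) + cos φ₁ · cos φ₂ · sin²(Δλ/2) = 0.289674.
c = 2·atan2(√a, √(1−a)) = 1.13663 rad → d = 6371·c ≈ 7241.49 km.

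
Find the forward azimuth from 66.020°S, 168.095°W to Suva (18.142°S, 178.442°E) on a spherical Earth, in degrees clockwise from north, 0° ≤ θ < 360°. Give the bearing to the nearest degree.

Δλ = 178.442 − -168.095 = 346.537°; wrapped into (−180°, 180°]: -13.463°.
θ = atan2( sin Δλ · cos φ₂ , cos φ₁ · sin φ₂ − sin φ₁ · cos φ₂ · cos Δλ )
  = atan2(-0.22124, 0.71786) = -17.129° → normalised to [0°, 360°): 342.871°.

343°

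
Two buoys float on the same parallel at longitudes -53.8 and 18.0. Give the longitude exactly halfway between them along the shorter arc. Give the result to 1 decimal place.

-17.9°

Signed shortest Δλ from -53.8° to +18.0° is +71.8°.
Midpoint longitude = -53.8° + (+71.8°)/2 = -53.8° + 35.9° = -17.9°.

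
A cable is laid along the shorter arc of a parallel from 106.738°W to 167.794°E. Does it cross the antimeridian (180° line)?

Naïve |167.794 − -106.738| = 274.532° > 180°, so the shorter arc goes the other way round — across 180°.
Signed shortest Δλ = ((167.794 − -106.738 + 180) mod 360) − 180 = -85.468°.
Going west by 85.468° from -106.738° passes through 180° before reaching +167.794°.

Yes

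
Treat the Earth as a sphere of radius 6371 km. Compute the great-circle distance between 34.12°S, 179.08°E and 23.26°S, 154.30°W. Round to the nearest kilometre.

2852 km

Δλ = -154.30 − 179.08 = -333.38°; wrapped into (−180°, 180°]: 26.62°.
Δφ = -23.26 − -34.12 = 10.86°.
a = sin²(Δφ/2) + cos φ₁ · cos φ₂ · sin²(Δλ/2) = 0.049266.
c = 2·atan2(√a, √(1−a)) = 0.44765 rad → d = 6371·c ≈ 2851.97 km.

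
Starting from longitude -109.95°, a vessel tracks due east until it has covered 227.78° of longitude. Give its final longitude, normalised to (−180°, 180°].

Start at -109.95°; shift +227.78° → +117.83°.
+117.83° already lies in (−180°, 180°].

+117.83°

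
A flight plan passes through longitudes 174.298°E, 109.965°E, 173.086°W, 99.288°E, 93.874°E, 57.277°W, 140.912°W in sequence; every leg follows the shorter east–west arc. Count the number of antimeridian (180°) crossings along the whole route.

Leg 1: +174.298° → +109.965°, shortest Δλ = -64.333° (west) — does not cross 180°.
Leg 2: +109.965° → -173.086°, shortest Δλ = 76.949° (east) — crosses 180°.
Leg 3: -173.086° → +99.288°, shortest Δλ = -87.626° (west) — crosses 180°.
Leg 4: +99.288° → +93.874°, shortest Δλ = -5.414° (west) — does not cross 180°.
Leg 5: +93.874° → -57.277°, shortest Δλ = -151.151° (west) — does not cross 180°.
Leg 6: -57.277° → -140.912°, shortest Δλ = -83.635° (west) — does not cross 180°.
Total crossings: 2.

2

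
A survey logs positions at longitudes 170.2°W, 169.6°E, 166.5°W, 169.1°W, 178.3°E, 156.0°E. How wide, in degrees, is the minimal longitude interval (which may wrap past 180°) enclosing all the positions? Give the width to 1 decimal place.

37.5°

Sort the longitudes: -170.2°, -169.1°, -166.5°, +156.0°, +169.6°, +178.3°.
Eastward gaps between consecutive values (wrapping around): 1.1°, 2.6°, 322.5°, 13.6°, 8.7°, 11.5°.
Largest gap = 322.5° ⇒ minimal covering band is its complement: 360° − 322.5° = 37.5°.
Band runs from +156.0° eastward to -166.5°, crossing the antimeridian.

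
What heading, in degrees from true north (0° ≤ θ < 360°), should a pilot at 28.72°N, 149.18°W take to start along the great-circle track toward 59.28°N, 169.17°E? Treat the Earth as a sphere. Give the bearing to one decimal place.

Δλ = 169.17 − -149.18 = 318.35°; wrapped into (−180°, 180°]: -41.65°.
θ = atan2( sin Δλ · cos φ₂ , cos φ₁ · sin φ₂ − sin φ₁ · cos φ₂ · cos Δλ )
  = atan2(-0.33950, 0.57049) = -30.757° → normalised to [0°, 360°): 329.243°.

329.2°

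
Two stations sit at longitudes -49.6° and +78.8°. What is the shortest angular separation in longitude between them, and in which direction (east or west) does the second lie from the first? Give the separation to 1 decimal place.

Raw difference: 78.8 − -49.6 = 128.4°.
Normalise into (−180°, 180°]: 128.4° stays 128.4°.
Positive ⇒ the second point lies to the east; separation 128.4°.

128.4° east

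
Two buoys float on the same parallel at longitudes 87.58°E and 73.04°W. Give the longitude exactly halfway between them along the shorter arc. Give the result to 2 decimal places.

Signed shortest Δλ from +87.58° to -73.04° is -160.62°.
Midpoint longitude = +87.58° + (-160.62°)/2 = +87.58° − 80.31° = +7.27°.

7.27°E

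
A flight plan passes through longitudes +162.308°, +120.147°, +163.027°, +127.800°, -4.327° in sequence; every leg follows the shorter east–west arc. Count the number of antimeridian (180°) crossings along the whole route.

0

Leg 1: +162.308° → +120.147°, shortest Δλ = -42.161° (west) — does not cross 180°.
Leg 2: +120.147° → +163.027°, shortest Δλ = 42.88° (east) — does not cross 180°.
Leg 3: +163.027° → +127.800°, shortest Δλ = -35.227° (west) — does not cross 180°.
Leg 4: +127.800° → -4.327°, shortest Δλ = -132.127° (west) — does not cross 180°.
Total crossings: 0.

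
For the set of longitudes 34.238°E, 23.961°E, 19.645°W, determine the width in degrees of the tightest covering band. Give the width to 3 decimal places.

53.883°

Sort the longitudes: -19.645°, +23.961°, +34.238°.
Eastward gaps between consecutive values (wrapping around): 43.606°, 10.277°, 306.117°.
Largest gap = 306.117° ⇒ minimal covering band is its complement: 360° − 306.117° = 53.883°.
Band runs from -19.645° eastward to +34.238°.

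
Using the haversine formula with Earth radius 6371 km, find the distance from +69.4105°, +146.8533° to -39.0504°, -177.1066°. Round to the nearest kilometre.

12415 km

Δλ = -177.1066 − 146.8533 = -323.9599°; wrapped into (−180°, 180°]: 36.0401°.
Δφ = -39.0504 − 69.4105 = -108.4609°.
a = sin²(Δφ/2) + cos φ₁ · cos φ₂ · sin²(Δλ/2) = 0.684464.
c = 2·atan2(√a, √(1−a)) = 1.94865 rad → d = 6371·c ≈ 12414.86 km.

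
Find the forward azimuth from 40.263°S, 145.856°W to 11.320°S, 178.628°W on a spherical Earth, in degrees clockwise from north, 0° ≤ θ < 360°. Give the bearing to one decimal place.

Δλ = -178.628 − -145.856 = -32.772°.
θ = atan2( sin Δλ · cos φ₂ , cos φ₁ · sin φ₂ − sin φ₁ · cos φ₂ · cos Δλ )
  = atan2(-0.53077, 0.38307) = -54.181° → normalised to [0°, 360°): 305.819°.

305.8°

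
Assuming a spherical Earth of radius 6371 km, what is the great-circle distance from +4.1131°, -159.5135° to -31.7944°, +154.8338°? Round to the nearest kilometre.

Δλ = 154.8338 − -159.5135 = 314.3473°; wrapped into (−180°, 180°]: -45.6527°.
Δφ = -31.7944 − 4.1131 = -35.9075°.
a = sin²(Δφ/2) + cos φ₁ · cos φ₂ · sin²(Δλ/2) = 0.222602.
c = 2·atan2(√a, √(1−a)) = 0.98268 rad → d = 6371·c ≈ 6260.65 km.

6261 km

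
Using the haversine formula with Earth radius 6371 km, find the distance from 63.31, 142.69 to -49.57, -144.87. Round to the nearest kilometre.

Δλ = -144.87 − 142.69 = -287.56°; wrapped into (−180°, 180°]: 72.44°.
Δφ = -49.57 − 63.31 = -112.88°.
a = sin²(Δφ/2) + cos φ₁ · cos φ₂ · sin²(Δλ/2) = 0.796105.
c = 2·atan2(√a, √(1−a)) = 2.20459 rad → d = 6371·c ≈ 14045.47 km.

14045 km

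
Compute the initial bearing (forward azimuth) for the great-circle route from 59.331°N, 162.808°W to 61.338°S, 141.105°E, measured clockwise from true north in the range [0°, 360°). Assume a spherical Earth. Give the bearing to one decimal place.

210.4°

Δλ = 141.105 − -162.808 = 303.913°; wrapped into (−180°, 180°]: -56.087°.
θ = atan2( sin Δλ · cos φ₂ , cos φ₁ · sin φ₂ − sin φ₁ · cos φ₂ · cos Δλ )
  = atan2(-0.39805, -0.67775) = -149.574° → normalised to [0°, 360°): 210.426°.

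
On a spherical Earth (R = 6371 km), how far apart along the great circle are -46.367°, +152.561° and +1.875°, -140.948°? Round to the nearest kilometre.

8388 km

Δλ = -140.948 − 152.561 = -293.509°; wrapped into (−180°, 180°]: 66.491°.
Δφ = 1.875 − -46.367 = 48.242°.
a = sin²(Δφ/2) + cos φ₁ · cos φ₂ · sin²(Δλ/2) = 0.374289.
c = 2·atan2(√a, √(1−a)) = 1.31665 rad → d = 6371·c ≈ 8388.36 km.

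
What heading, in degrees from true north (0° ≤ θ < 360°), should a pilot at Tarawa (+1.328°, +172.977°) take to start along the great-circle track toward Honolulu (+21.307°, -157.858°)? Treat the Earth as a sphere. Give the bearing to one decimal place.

52.8°

Δλ = -157.858 − 172.977 = -330.835°; wrapped into (−180°, 180°]: 29.165°.
θ = atan2( sin Δλ · cos φ₂ , cos φ₁ · sin φ₂ − sin φ₁ · cos φ₂ · cos Δλ )
  = atan2(0.45402, 0.34441) = 52.816° → normalised to [0°, 360°): 52.816°.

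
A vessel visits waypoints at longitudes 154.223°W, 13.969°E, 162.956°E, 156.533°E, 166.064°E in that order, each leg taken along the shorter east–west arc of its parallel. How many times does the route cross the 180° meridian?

0

Leg 1: -154.223° → +13.969°, shortest Δλ = 168.192° (east) — does not cross 180°.
Leg 2: +13.969° → +162.956°, shortest Δλ = 148.987° (east) — does not cross 180°.
Leg 3: +162.956° → +156.533°, shortest Δλ = -6.423° (west) — does not cross 180°.
Leg 4: +156.533° → +166.064°, shortest Δλ = 9.531° (east) — does not cross 180°.
Total crossings: 0.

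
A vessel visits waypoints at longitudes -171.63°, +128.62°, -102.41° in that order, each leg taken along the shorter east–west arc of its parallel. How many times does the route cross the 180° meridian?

2

Leg 1: -171.63° → +128.62°, shortest Δλ = -59.75° (west) — crosses 180°.
Leg 2: +128.62° → -102.41°, shortest Δλ = 128.97° (east) — crosses 180°.
Total crossings: 2.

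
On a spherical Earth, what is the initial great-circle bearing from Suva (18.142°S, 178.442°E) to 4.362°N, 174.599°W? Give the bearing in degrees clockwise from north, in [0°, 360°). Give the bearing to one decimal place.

Δλ = -174.599 − 178.442 = -353.041°; wrapped into (−180°, 180°]: 6.959°.
θ = atan2( sin Δλ · cos φ₂ , cos φ₁ · sin φ₂ − sin φ₁ · cos φ₂ · cos Δλ )
  = atan2(0.12081, 0.38046) = 17.616° → normalised to [0°, 360°): 17.616°.

17.6°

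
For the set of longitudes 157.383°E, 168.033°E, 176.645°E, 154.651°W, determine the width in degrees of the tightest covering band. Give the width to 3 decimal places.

Sort the longitudes: -154.651°, +157.383°, +168.033°, +176.645°.
Eastward gaps between consecutive values (wrapping around): 312.034°, 10.650°, 8.612°, 28.704°.
Largest gap = 312.034° ⇒ minimal covering band is its complement: 360° − 312.034° = 47.966°.
Band runs from +157.383° eastward to -154.651°, crossing the antimeridian.

47.966°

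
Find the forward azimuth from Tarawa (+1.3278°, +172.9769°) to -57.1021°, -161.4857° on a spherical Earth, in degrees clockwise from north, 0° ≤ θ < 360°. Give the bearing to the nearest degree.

165°

Δλ = -161.4857 − 172.9769 = -334.4626°; wrapped into (−180°, 180°]: 25.5374°.
θ = atan2( sin Δλ · cos φ₂ , cos φ₁ · sin φ₂ − sin φ₁ · cos φ₂ · cos Δλ )
  = atan2(0.23415, -0.85077) = 164.612° → normalised to [0°, 360°): 164.612°.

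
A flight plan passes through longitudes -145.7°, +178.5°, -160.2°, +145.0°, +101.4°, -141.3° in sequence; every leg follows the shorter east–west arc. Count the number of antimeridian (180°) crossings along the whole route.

4

Leg 1: -145.7° → +178.5°, shortest Δλ = -35.8° (west) — crosses 180°.
Leg 2: +178.5° → -160.2°, shortest Δλ = 21.3° (east) — crosses 180°.
Leg 3: -160.2° → +145.0°, shortest Δλ = -54.8° (west) — crosses 180°.
Leg 4: +145.0° → +101.4°, shortest Δλ = -43.6° (west) — does not cross 180°.
Leg 5: +101.4° → -141.3°, shortest Δλ = 117.3° (east) — crosses 180°.
Total crossings: 4.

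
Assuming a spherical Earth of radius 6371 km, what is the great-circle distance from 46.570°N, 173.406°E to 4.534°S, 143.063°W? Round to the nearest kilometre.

7109 km

Δλ = -143.063 − 173.406 = -316.469°; wrapped into (−180°, 180°]: 43.531°.
Δφ = -4.534 − 46.570 = -51.104°.
a = sin²(Δφ/2) + cos φ₁ · cos φ₂ · sin²(Δλ/2) = 0.280276.
c = 2·atan2(√a, √(1−a)) = 1.11581 rad → d = 6371·c ≈ 7108.84 km.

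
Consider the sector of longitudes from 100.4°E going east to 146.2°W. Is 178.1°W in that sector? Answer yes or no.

Yes

Band width going east from +100.4° to -146.2°: ((-146.2 − 100.4) mod 360) = 113.4°.
Offset of -178.1° east of the west edge: ((-178.1 − 100.4) mod 360) = 81.5°.
81.5° ≤ 113.4° ⇒ inside.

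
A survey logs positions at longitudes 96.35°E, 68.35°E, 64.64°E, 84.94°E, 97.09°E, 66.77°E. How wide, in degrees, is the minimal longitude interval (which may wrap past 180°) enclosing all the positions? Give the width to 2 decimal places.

32.45°

Sort the longitudes: +64.64°, +66.77°, +68.35°, +84.94°, +96.35°, +97.09°.
Eastward gaps between consecutive values (wrapping around): 2.13°, 1.58°, 16.59°, 11.41°, 0.74°, 327.55°.
Largest gap = 327.55° ⇒ minimal covering band is its complement: 360° − 327.55° = 32.45°.
Band runs from +64.64° eastward to +97.09°.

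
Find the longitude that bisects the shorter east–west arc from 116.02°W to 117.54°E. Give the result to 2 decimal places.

179.24°W

Signed shortest Δλ from -116.02° to +117.54° is -126.44°.
Midpoint longitude = -116.02° + (-126.44°)/2 = -116.02° − 63.22° = -179.24°.
(The naïve average (-116.02 + +117.54)/2 = 0.76° is on the wrong side of the globe.)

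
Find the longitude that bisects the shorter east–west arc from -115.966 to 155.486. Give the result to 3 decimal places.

Signed shortest Δλ from -115.966° to +155.486° is -88.548°.
Midpoint longitude = -115.966° + (-88.548°)/2 = -115.966° − 44.274° = -160.240°.
(The naïve average (-115.966 + +155.486)/2 = 19.76° is on the wrong side of the globe.)

-160.240°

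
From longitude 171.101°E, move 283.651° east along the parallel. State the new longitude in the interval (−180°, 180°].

Start at +171.101°; shift +283.651° → +454.752°.
+454.752° lies outside (−180°, 180°]; subtract 360° → +94.752°.

94.752°E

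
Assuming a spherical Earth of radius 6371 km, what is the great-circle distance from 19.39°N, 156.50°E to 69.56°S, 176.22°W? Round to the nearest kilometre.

Δλ = -176.22 − 156.50 = -332.72°; wrapped into (−180°, 180°]: 27.28°.
Δφ = -69.56 − 19.39 = -88.95°.
a = sin²(Δφ/2) + cos φ₁ · cos φ₂ · sin²(Δλ/2) = 0.509157.
c = 2·atan2(√a, √(1−a)) = 1.58911 rad → d = 6371·c ≈ 10124.23 km.

10124 km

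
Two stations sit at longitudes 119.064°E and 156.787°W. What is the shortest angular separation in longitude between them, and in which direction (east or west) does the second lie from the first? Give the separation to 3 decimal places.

Raw difference: -156.787 − 119.064 = -275.851°.
Normalise into (−180°, 180°]: -275.851° + 360° = 84.149°.
Positive ⇒ the second point lies to the east; separation 84.149°.

84.149° east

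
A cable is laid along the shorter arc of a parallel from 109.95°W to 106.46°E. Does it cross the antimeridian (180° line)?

Naïve |106.46 − -109.95| = 216.41° > 180°, so the shorter arc goes the other way round — across 180°.
Signed shortest Δλ = ((106.46 − -109.95 + 180) mod 360) − 180 = -143.59°.
Going west by 143.59° from -109.95° passes through 180° before reaching +106.46°.

Yes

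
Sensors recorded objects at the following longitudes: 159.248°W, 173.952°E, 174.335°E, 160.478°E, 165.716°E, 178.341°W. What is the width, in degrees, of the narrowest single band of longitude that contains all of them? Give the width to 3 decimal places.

Sort the longitudes: -178.341°, -159.248°, +160.478°, +165.716°, +173.952°, +174.335°.
Eastward gaps between consecutive values (wrapping around): 19.093°, 319.726°, 5.238°, 8.236°, 0.383°, 7.324°.
Largest gap = 319.726° ⇒ minimal covering band is its complement: 360° − 319.726° = 40.274°.
Band runs from +160.478° eastward to -159.248°, crossing the antimeridian.

40.274°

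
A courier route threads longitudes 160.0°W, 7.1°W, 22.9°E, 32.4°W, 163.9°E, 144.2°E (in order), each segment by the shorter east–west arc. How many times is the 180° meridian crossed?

Leg 1: -160.0° → -7.1°, shortest Δλ = 152.9° (east) — does not cross 180°.
Leg 2: -7.1° → +22.9°, shortest Δλ = 30.0° (east) — does not cross 180°.
Leg 3: +22.9° → -32.4°, shortest Δλ = -55.3° (west) — does not cross 180°.
Leg 4: -32.4° → +163.9°, shortest Δλ = -163.7° (west) — crosses 180°.
Leg 5: +163.9° → +144.2°, shortest Δλ = -19.7° (west) — does not cross 180°.
Total crossings: 1.

1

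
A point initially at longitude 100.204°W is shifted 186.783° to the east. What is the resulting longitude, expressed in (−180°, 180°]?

Start at -100.204°; shift +186.783° → +86.579°.
+86.579° already lies in (−180°, 180°].

86.579°E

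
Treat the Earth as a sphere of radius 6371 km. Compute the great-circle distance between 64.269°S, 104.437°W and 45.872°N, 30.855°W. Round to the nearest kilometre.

Δλ = -30.855 − -104.437 = 73.582°.
Δφ = 45.872 − -64.269 = 110.141°.
a = sin²(Δφ/2) + cos φ₁ · cos φ₂ · sin²(Δλ/2) = 0.780587.
c = 2·atan2(√a, √(1−a)) = 2.16660 rad → d = 6371·c ≈ 13803.41 km.

13803 km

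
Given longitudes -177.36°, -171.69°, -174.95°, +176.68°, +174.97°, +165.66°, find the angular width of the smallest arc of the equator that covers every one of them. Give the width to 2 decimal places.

Sort the longitudes: -177.36°, -174.95°, -171.69°, +165.66°, +174.97°, +176.68°.
Eastward gaps between consecutive values (wrapping around): 2.41°, 3.26°, 337.35°, 9.31°, 1.71°, 5.96°.
Largest gap = 337.35° ⇒ minimal covering band is its complement: 360° − 337.35° = 22.65°.
Band runs from +165.66° eastward to -171.69°, crossing the antimeridian.

22.65°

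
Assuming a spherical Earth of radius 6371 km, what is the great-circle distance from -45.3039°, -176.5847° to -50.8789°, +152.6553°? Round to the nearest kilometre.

Δλ = 152.6553 − -176.5847 = 329.2400°; wrapped into (−180°, 180°]: -30.7600°.
Δφ = -50.8789 − -45.3039 = -5.5750°.
a = sin²(Δφ/2) + cos φ₁ · cos φ₂ · sin²(Δλ/2) = 0.033581.
c = 2·atan2(√a, √(1−a)) = 0.36859 rad → d = 6371·c ≈ 2348.27 km.

2348 km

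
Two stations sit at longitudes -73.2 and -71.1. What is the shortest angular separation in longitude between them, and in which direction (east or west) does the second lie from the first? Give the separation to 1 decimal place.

Raw difference: -71.1 − -73.2 = 2.1°.
Normalise into (−180°, 180°]: 2.1° stays 2.1°.
Positive ⇒ the second point lies to the east; separation 2.1°.

2.1° east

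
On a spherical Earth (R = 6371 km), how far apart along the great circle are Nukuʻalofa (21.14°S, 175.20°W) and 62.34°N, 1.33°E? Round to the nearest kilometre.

15426 km

Δλ = 1.33 − -175.20 = 176.53°.
Δφ = 62.34 − -21.14 = 83.48°.
a = sin²(Δφ/2) + cos φ₁ · cos φ₂ · sin²(Δλ/2) = 0.875811.
c = 2·atan2(√a, √(1−a)) = 2.42131 rad → d = 6371·c ≈ 15426.18 km.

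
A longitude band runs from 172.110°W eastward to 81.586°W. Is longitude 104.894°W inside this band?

Band width going east from -172.110° to -81.586°: ((-81.586 − -172.110) mod 360) = 90.524°.
Offset of -104.894° east of the west edge: ((-104.894 − -172.110) mod 360) = 67.216°.
67.216° ≤ 90.524° ⇒ inside.

Yes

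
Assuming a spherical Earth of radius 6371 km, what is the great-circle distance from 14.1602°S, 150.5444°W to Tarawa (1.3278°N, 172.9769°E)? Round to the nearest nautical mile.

2360 nmi

Δλ = 172.9769 − -150.5444 = 323.5213°; wrapped into (−180°, 180°]: -36.4787°.
Δφ = 1.3278 − -14.1602 = 15.4880°.
a = sin²(Δφ/2) + cos φ₁ · cos φ₂ · sin²(Δλ/2) = 0.113116.
c = 2·atan2(√a, √(1−a)) = 0.68603 rad → d = 6371·c ≈ 4370.68 km ≈ 2359.98 nmi.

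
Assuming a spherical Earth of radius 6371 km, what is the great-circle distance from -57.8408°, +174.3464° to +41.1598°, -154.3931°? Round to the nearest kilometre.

Δλ = -154.3931 − 174.3464 = -328.7395°; wrapped into (−180°, 180°]: 31.2605°.
Δφ = 41.1598 − -57.8408 = 99.0006°.
a = sin²(Δφ/2) + cos φ₁ · cos φ₂ · sin²(Δλ/2) = 0.607313.
c = 2·atan2(√a, √(1−a)) = 1.78710 rad → d = 6371·c ≈ 11385.64 km.

11386 km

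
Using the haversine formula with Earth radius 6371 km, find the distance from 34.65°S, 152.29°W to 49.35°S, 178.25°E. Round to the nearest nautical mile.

Δλ = 178.25 − -152.29 = 330.54°; wrapped into (−180°, 180°]: -29.46°.
Δφ = -49.35 − -34.65 = -14.70°.
a = sin²(Δφ/2) + cos φ₁ · cos φ₂ · sin²(Δλ/2) = 0.051012.
c = 2·atan2(√a, √(1−a)) = 0.45565 rad → d = 6371·c ≈ 2902.94 km ≈ 1567.46 nmi.

1567 nmi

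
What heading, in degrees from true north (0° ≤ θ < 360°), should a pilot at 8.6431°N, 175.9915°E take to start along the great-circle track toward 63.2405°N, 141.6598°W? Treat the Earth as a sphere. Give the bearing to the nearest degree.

Δλ = -141.6598 − 175.9915 = -317.6513°; wrapped into (−180°, 180°]: 42.3487°.
θ = atan2( sin Δλ · cos φ₂ , cos φ₁ · sin φ₂ − sin φ₁ · cos φ₂ · cos Δλ )
  = atan2(0.30330, 0.83276) = 20.012° → normalised to [0°, 360°): 20.012°.

20°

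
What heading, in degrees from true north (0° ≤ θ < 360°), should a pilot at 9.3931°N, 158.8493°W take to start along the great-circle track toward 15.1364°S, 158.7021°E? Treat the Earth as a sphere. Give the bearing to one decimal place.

240.2°

Δλ = 158.7021 − -158.8493 = 317.5514°; wrapped into (−180°, 180°]: -42.4486°.
θ = atan2( sin Δλ · cos φ₂ , cos φ₁ · sin φ₂ − sin φ₁ · cos φ₂ · cos Δλ )
  = atan2(-0.65151, -0.37387) = -119.849° → normalised to [0°, 360°): 240.151°.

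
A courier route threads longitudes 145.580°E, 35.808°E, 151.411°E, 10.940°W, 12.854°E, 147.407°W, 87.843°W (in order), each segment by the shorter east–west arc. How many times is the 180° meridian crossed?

0

Leg 1: +145.580° → +35.808°, shortest Δλ = -109.772° (west) — does not cross 180°.
Leg 2: +35.808° → +151.411°, shortest Δλ = 115.603° (east) — does not cross 180°.
Leg 3: +151.411° → -10.940°, shortest Δλ = -162.351° (west) — does not cross 180°.
Leg 4: -10.940° → +12.854°, shortest Δλ = 23.794° (east) — does not cross 180°.
Leg 5: +12.854° → -147.407°, shortest Δλ = -160.261° (west) — does not cross 180°.
Leg 6: -147.407° → -87.843°, shortest Δλ = 59.564° (east) — does not cross 180°.
Total crossings: 0.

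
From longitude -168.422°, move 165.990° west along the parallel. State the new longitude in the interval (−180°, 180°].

+25.588°

Start at -168.422°; shift −165.990° → -334.412°.
-334.412° lies outside (−180°, 180°]; add 360° → +25.588°.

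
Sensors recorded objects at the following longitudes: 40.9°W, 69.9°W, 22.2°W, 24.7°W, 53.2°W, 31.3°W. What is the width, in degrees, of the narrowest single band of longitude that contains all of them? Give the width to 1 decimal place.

47.7°

Sort the longitudes: -69.9°, -53.2°, -40.9°, -31.3°, -24.7°, -22.2°.
Eastward gaps between consecutive values (wrapping around): 16.7°, 12.3°, 9.6°, 6.6°, 2.5°, 312.3°.
Largest gap = 312.3° ⇒ minimal covering band is its complement: 360° − 312.3° = 47.7°.
Band runs from -69.9° eastward to -22.2°.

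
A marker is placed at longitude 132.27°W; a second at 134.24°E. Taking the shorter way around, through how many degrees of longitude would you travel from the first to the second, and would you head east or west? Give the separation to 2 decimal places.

Raw difference: 134.24 − -132.27 = 266.51°.
Normalise into (−180°, 180°]: 266.51° − 360° = -93.49°.
Negative ⇒ the second point lies to the west; separation 93.49°.

93.49° west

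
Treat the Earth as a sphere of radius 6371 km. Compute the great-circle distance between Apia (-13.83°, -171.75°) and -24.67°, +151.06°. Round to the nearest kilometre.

4071 km

Δλ = 151.06 − -171.75 = 322.81°; wrapped into (−180°, 180°]: -37.19°.
Δφ = -24.67 − -13.83 = -10.84°.
a = sin²(Δφ/2) + cos φ₁ · cos φ₂ · sin²(Δλ/2) = 0.098645.
c = 2·atan2(√a, √(1−a)) = 0.63897 rad → d = 6371·c ≈ 4070.87 km.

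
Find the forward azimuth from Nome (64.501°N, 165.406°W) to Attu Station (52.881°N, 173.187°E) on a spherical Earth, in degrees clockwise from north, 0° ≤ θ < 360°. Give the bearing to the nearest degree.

Δλ = 173.187 − -165.406 = 338.593°; wrapped into (−180°, 180°]: -21.407°.
θ = atan2( sin Δλ · cos φ₂ , cos φ₁ · sin φ₂ − sin φ₁ · cos φ₂ · cos Δλ )
  = atan2(-0.22026, -0.16384) = -126.644° → normalised to [0°, 360°): 233.356°.

233°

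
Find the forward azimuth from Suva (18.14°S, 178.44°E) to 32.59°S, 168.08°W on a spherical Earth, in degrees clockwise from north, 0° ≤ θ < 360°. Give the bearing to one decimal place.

Δλ = -168.08 − 178.44 = -346.52°; wrapped into (−180°, 180°]: 13.48°.
θ = atan2( sin Δλ · cos φ₂ , cos φ₁ · sin φ₂ − sin φ₁ · cos φ₂ · cos Δλ )
  = atan2(0.19640, -0.25676) = 142.587° → normalised to [0°, 360°): 142.587°.

142.6°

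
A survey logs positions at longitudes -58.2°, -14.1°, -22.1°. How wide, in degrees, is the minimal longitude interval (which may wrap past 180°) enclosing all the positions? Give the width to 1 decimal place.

Sort the longitudes: -58.2°, -22.1°, -14.1°.
Eastward gaps between consecutive values (wrapping around): 36.1°, 8.0°, 315.9°.
Largest gap = 315.9° ⇒ minimal covering band is its complement: 360° − 315.9° = 44.1°.
Band runs from -58.2° eastward to -14.1°.

44.1°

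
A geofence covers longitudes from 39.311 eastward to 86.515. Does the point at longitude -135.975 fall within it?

No

Band width going east from +39.311° to +86.515°: ((86.515 − 39.311) mod 360) = 47.204°.
Offset of -135.975° east of the west edge: ((-135.975 − 39.311) mod 360) = 184.714°.
184.714° > 47.204° ⇒ outside.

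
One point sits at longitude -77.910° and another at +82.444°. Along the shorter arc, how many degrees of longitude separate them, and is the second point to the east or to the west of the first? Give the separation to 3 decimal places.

Raw difference: 82.444 − -77.910 = 160.354°.
Normalise into (−180°, 180°]: 160.354° stays 160.354°.
Positive ⇒ the second point lies to the east; separation 160.354°.

160.354° east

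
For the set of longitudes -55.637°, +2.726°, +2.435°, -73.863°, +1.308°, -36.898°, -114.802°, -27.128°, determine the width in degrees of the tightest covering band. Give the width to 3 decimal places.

Sort the longitudes: -114.802°, -73.863°, -55.637°, -36.898°, -27.128°, +1.308°, +2.435°, +2.726°.
Eastward gaps between consecutive values (wrapping around): 40.939°, 18.226°, 18.739°, 9.770°, 28.436°, 1.127°, 0.291°, 242.472°.
Largest gap = 242.472° ⇒ minimal covering band is its complement: 360° − 242.472° = 117.528°.
Band runs from -114.802° eastward to +2.726°.

117.528°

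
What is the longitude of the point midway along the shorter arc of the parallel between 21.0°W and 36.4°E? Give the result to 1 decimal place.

Signed shortest Δλ from -21.0° to +36.4° is +57.4°.
Midpoint longitude = -21.0° + (+57.4°)/2 = -21.0° + 28.7° = +7.7°.

7.7°E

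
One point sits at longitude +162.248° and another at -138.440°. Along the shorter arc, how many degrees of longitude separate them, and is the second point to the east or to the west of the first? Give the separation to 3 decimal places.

Raw difference: -138.440 − 162.248 = -300.688°.
Normalise into (−180°, 180°]: -300.688° + 360° = 59.312°.
Positive ⇒ the second point lies to the east; separation 59.312°.

59.312° east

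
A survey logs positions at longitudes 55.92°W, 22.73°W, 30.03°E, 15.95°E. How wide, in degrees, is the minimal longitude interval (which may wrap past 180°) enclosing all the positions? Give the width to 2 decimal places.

Sort the longitudes: -55.92°, -22.73°, +15.95°, +30.03°.
Eastward gaps between consecutive values (wrapping around): 33.19°, 38.68°, 14.08°, 274.05°.
Largest gap = 274.05° ⇒ minimal covering band is its complement: 360° − 274.05° = 85.95°.
Band runs from -55.92° eastward to +30.03°.

85.95°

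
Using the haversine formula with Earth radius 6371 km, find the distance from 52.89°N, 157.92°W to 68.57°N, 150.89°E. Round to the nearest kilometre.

3146 km

Δλ = 150.89 − -157.92 = 308.81°; wrapped into (−180°, 180°]: -51.19°.
Δφ = 68.57 − 52.89 = 15.68°.
a = sin²(Δφ/2) + cos φ₁ · cos φ₂ · sin²(Δλ/2) = 0.059748.
c = 2·atan2(√a, √(1−a)) = 0.49387 rad → d = 6371·c ≈ 3146.46 km.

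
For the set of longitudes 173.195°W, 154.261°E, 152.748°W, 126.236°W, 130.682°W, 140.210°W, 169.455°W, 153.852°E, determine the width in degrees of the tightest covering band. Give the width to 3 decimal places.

Sort the longitudes: -173.195°, -169.455°, -152.748°, -140.210°, -130.682°, -126.236°, +153.852°, +154.261°.
Eastward gaps between consecutive values (wrapping around): 3.740°, 16.707°, 12.538°, 9.528°, 4.446°, 280.088°, 0.409°, 32.544°.
Largest gap = 280.088° ⇒ minimal covering band is its complement: 360° − 280.088° = 79.912°.
Band runs from +153.852° eastward to -126.236°, crossing the antimeridian.

79.912°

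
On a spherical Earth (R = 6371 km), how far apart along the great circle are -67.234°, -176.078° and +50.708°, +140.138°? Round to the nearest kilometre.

Δλ = 140.138 − -176.078 = 316.216°; wrapped into (−180°, 180°]: -43.784°.
Δφ = 50.708 − -67.234 = 117.942°.
a = sin²(Δφ/2) + cos φ₁ · cos φ₂ · sin²(Δλ/2) = 0.768357.
c = 2·atan2(√a, √(1−a)) = 2.13733 rad → d = 6371·c ≈ 13616.96 km.

13617 km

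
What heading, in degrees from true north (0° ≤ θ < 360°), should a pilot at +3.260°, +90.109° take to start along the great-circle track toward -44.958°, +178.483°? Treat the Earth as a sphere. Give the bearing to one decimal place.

135.0°

Δλ = 178.483 − 90.109 = 88.374°.
θ = atan2( sin Δλ · cos φ₂ , cos φ₁ · sin φ₂ − sin φ₁ · cos φ₂ · cos Δλ )
  = atan2(0.70734, -0.70659) = 134.969° → normalised to [0°, 360°): 134.969°.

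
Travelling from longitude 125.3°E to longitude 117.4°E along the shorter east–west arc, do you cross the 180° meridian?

No

Signed shortest Δλ = ((117.4 − 125.3 + 180) mod 360) − 180 = -7.9°.
Going west by 7.9° from +125.3° reaches +117.4° without touching 180°.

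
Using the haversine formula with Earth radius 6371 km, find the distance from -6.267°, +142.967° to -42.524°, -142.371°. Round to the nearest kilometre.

8282 km

Δλ = -142.371 − 142.967 = -285.338°; wrapped into (−180°, 180°]: 74.662°.
Δφ = -42.524 − -6.267 = -36.257°.
a = sin²(Δφ/2) + cos φ₁ · cos φ₂ · sin²(Δλ/2) = 0.366219.
c = 2·atan2(√a, √(1−a)) = 1.29993 rad → d = 6371·c ≈ 8281.88 km.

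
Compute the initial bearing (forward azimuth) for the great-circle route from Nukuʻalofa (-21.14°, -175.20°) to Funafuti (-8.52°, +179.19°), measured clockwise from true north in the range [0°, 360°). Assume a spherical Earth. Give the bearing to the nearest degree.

Δλ = 179.19 − -175.20 = 354.39°; wrapped into (−180°, 180°]: -5.61°.
θ = atan2( sin Δλ · cos φ₂ , cos φ₁ · sin φ₂ − sin φ₁ · cos φ₂ · cos Δλ )
  = atan2(-0.09668, 0.21678) = -24.036° → normalised to [0°, 360°): 335.964°.

336°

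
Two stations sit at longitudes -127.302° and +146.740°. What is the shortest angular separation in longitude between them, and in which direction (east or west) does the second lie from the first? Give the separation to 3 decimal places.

Raw difference: 146.740 − -127.302 = 274.042°.
Normalise into (−180°, 180°]: 274.042° − 360° = -85.958°.
Negative ⇒ the second point lies to the west; separation 85.958°.

85.958° west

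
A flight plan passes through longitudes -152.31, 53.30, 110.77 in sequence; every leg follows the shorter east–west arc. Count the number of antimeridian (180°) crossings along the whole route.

Leg 1: -152.31° → +53.30°, shortest Δλ = -154.39° (west) — crosses 180°.
Leg 2: +53.30° → +110.77°, shortest Δλ = 57.47° (east) — does not cross 180°.
Total crossings: 1.

1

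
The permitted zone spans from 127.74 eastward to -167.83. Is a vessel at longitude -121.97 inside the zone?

No

Band width going east from +127.74° to -167.83°: ((-167.83 − 127.74) mod 360) = 64.43°.
Offset of -121.97° east of the west edge: ((-121.97 − 127.74) mod 360) = 110.29°.
110.29° > 64.43° ⇒ outside.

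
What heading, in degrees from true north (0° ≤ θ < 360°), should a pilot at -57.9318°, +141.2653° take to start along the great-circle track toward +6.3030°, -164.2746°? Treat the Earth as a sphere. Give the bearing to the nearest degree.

Δλ = -164.2746 − 141.2653 = -305.5399°; wrapped into (−180°, 180°]: 54.4601°.
θ = atan2( sin Δλ · cos φ₂ , cos φ₁ · sin φ₂ − sin φ₁ · cos φ₂ · cos Δλ )
  = atan2(0.80879, 0.54789) = 55.886° → normalised to [0°, 360°): 55.886°.

56°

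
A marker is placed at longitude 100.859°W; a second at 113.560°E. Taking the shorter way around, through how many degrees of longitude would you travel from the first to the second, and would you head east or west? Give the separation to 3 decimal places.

145.581° west

Raw difference: 113.560 − -100.859 = 214.419°.
Normalise into (−180°, 180°]: 214.419° − 360° = -145.581°.
Negative ⇒ the second point lies to the west; separation 145.581°.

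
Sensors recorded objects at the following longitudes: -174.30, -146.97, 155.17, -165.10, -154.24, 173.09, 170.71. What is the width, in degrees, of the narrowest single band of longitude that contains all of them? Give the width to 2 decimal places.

Sort the longitudes: -174.30°, -165.10°, -154.24°, -146.97°, +155.17°, +170.71°, +173.09°.
Eastward gaps between consecutive values (wrapping around): 9.20°, 10.86°, 7.27°, 302.14°, 15.54°, 2.38°, 12.61°.
Largest gap = 302.14° ⇒ minimal covering band is its complement: 360° − 302.14° = 57.86°.
Band runs from +155.17° eastward to -146.97°, crossing the antimeridian.

57.86°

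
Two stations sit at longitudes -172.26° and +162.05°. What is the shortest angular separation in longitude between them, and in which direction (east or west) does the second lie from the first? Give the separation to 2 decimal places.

Raw difference: 162.05 − -172.26 = 334.31°.
Normalise into (−180°, 180°]: 334.31° − 360° = -25.69°.
Negative ⇒ the second point lies to the west; separation 25.69°.

25.69° west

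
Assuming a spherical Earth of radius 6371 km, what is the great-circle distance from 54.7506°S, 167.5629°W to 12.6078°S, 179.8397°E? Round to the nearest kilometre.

4813 km

Δλ = 179.8397 − -167.5629 = 347.4026°; wrapped into (−180°, 180°]: -12.5974°.
Δφ = -12.6078 − -54.7506 = 42.1428°.
a = sin²(Δφ/2) + cos φ₁ · cos φ₂ · sin²(Δλ/2) = 0.136042.
c = 2·atan2(√a, √(1−a)) = 0.75552 rad → d = 6371·c ≈ 4813.41 km.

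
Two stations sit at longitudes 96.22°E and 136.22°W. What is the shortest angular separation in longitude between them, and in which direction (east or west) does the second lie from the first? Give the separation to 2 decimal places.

127.56° east

Raw difference: -136.22 − 96.22 = -232.44°.
Normalise into (−180°, 180°]: -232.44° + 360° = 127.56°.
Positive ⇒ the second point lies to the east; separation 127.56°.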